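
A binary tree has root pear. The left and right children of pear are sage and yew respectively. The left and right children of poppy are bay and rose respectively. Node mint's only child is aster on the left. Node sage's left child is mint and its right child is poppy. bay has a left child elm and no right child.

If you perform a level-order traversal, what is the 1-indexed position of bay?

7

Level-order visits nodes level by level from the root, left to right within each level.
Level 0: pear
Level 1: sage, yew
Level 2: mint, poppy
Level 3: aster, bay, rose
Level 4: elm
Full level-order sequence: pear, sage, yew, mint, poppy, aster, bay, rose, elm.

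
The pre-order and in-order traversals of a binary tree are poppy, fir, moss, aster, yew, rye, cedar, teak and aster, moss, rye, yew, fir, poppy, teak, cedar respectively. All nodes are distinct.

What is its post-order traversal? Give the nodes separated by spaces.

aster rye yew moss fir teak cedar poppy

The first element of pre-order is the root; it splits in-order into left and right subtrees.
Root poppy: left subtree has 5 nodes {aster, moss, rye, yew, fir}, right has 2 {teak, cedar}.
  Root fir: left subtree has 4 nodes {aster, moss, rye, yew}, right has 0 { }.
    Root moss: left subtree has 1 node {aster}, right has 2 {rye, yew}.
      Root yew: left subtree has 1 node {rye}, right has 0 { }.
  Root cedar: left subtree has 1 node {teak}, right has 0 { }.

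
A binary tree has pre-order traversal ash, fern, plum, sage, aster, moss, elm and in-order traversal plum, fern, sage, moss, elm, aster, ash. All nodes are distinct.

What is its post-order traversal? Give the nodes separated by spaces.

plum elm moss aster sage fern ash

The first element of pre-order is the root; it splits in-order into left and right subtrees.
Root ash: left subtree has 6 nodes {plum, fern, sage, moss, elm, aster}, right has 0 { }.
  Root fern: left subtree has 1 node {plum}, right has 4 {sage, moss, elm, aster}.
    Root sage: left subtree has 0 nodes { }, right has 3 {moss, elm, aster}.
      Root aster: left subtree has 2 nodes {moss, elm}, right has 0 { }.
        Root moss: left subtree has 0 nodes { }, right has 1 {elm}.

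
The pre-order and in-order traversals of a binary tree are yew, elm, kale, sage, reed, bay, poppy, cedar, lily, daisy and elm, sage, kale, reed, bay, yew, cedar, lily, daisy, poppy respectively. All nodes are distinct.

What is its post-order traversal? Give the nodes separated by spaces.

sage bay reed kale elm daisy lily cedar poppy yew

The first element of pre-order is the root; it splits in-order into left and right subtrees.
Root yew: left subtree has 5 nodes {elm, sage, kale, reed, bay}, right has 4 {cedar, lily, daisy, poppy}.
  Root elm: left subtree has 0 nodes { }, right has 4 {sage, kale, reed, bay}.
    Root kale: left subtree has 1 node {sage}, right has 2 {reed, bay}.
      Root reed: left subtree has 0 nodes { }, right has 1 {bay}.
  Root poppy: left subtree has 3 nodes {cedar, lily, daisy}, right has 0 { }.
    Root cedar: left subtree has 0 nodes { }, right has 2 {lily, daisy}.
      Root lily: left subtree has 0 nodes { }, right has 1 {daisy}.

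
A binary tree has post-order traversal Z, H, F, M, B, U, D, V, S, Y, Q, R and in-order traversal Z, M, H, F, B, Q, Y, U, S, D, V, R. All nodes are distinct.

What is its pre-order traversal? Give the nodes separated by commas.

The last element of post-order is the root; it splits in-order into left and right subtrees.
Root R: left subtree has 11 nodes {Z, M, H, F, B, Q, Y, U, S, D, V}, right has 0 { }.
  Root Q: left subtree has 5 nodes {Z, M, H, F, B}, right has 5 {Y, U, S, D, V}.
    Root B: left subtree has 4 nodes {Z, M, H, F}, right has 0 { }.
      Root M: left subtree has 1 node {Z}, right has 2 {H, F}.
        Root F: left subtree has 1 node {H}, right has 0 { }.
    Root Y: left subtree has 0 nodes { }, right has 4 {U, S, D, V}.
      Root S: left subtree has 1 node {U}, right has 2 {D, V}.
        Root V: left subtree has 1 node {D}, right has 0 { }.

R, Q, B, M, Z, F, H, Y, S, U, V, D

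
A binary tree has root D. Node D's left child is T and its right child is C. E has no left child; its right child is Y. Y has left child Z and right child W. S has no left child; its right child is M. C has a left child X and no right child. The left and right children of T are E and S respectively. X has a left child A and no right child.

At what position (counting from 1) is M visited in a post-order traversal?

5

Post-order visits the left subtree, then the right subtree, then the node.
At D: go left to T.
  At T: go left to E.
    At E: no left child.
    At E: go right to Y.
      At Y: go left to Z.
        Z is a leaf — visit Z.
      At Y: go right to W.
        W is a leaf — visit W.
      Visit Y.
    Visit E.
  At T: go right to S.
    At S: no left child.
    At S: go right to M.
      M is a leaf — visit M.
    Visit S.
  Visit T.
At D: go right to C.
  At C: go left to X.
    At X: go left to A.
      A is a leaf — visit A.
    At X: no right child.
    Visit X.
  At C: no right child.
  Visit C.
Visit D.
Full post-order sequence: Z, W, Y, E, M, S, T, A, X, C, D.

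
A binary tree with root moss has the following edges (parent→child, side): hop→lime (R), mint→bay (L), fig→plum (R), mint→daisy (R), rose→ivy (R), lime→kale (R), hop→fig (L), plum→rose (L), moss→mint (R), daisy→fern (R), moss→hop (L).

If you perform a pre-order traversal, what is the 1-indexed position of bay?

10

Pre-order visits the node, then its left subtree, then its right subtree.
Visit moss.
At moss: go left to hop.
  Visit hop.
  At hop: go left to fig.
    Visit fig.
    At fig: no left child.
    At fig: go right to plum.
      Visit plum.
      At plum: go left to rose.
        Visit rose.
        At rose: no left child.
        At rose: go right to ivy.
          ivy is a leaf — visit ivy.
      At plum: no right child.
  At hop: go right to lime.
    Visit lime.
    At lime: no left child.
    At lime: go right to kale.
      kale is a leaf — visit kale.
At moss: go right to mint.
  Visit mint.
  At mint: go left to bay.
    bay is a leaf — visit bay.
  At mint: go right to daisy.
    Visit daisy.
    At daisy: no left child.
    At daisy: go right to fern.
      fern is a leaf — visit fern.
Full pre-order sequence: moss, hop, fig, plum, rose, ivy, lime, kale, mint, bay, daisy, fern.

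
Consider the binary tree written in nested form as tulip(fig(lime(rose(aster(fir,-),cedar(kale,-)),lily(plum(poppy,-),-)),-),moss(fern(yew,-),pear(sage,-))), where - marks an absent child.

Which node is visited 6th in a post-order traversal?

Post-order visits the left subtree, then the right subtree, then the node.
At tulip: go left to fig.
  At fig: go left to lime.
    At lime: go left to rose.
      At rose: go left to aster.
        At aster: go left to fir.
          fir is a leaf — visit fir.
        At aster: no right child.
        Visit aster.
      At rose: go right to cedar.
        At cedar: go left to kale.
          kale is a leaf — visit kale.
        At cedar: no right child.
        Visit cedar.
      Visit rose.
    At lime: go right to lily.
      At lily: go left to plum.
        At plum: go left to poppy.
          poppy is a leaf — visit poppy.
        At plum: no right child.
        Visit plum.
      At lily: no right child.
      Visit lily.
    Visit lime.
  At fig: no right child.
  Visit fig.
At tulip: go right to moss.
  At moss: go left to fern.
    At fern: go left to yew.
      yew is a leaf — visit yew.
    At fern: no right child.
    Visit fern.
  At moss: go right to pear.
    At pear: go left to sage.
      sage is a leaf — visit sage.
    At pear: no right child.
    Visit pear.
  Visit moss.
Visit tulip.
Full post-order sequence: fir, aster, kale, cedar, rose, poppy, plum, lily, lime, fig, yew, fern, sage, pear, moss, tulip.

poppy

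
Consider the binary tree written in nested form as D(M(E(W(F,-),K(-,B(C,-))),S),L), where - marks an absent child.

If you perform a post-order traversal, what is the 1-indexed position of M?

8

Post-order visits the left subtree, then the right subtree, then the node.
At D: go left to M.
  At M: go left to E.
    At E: go left to W.
      At W: go left to F.
        F is a leaf — visit F.
      At W: no right child.
      Visit W.
    At E: go right to K.
      At K: no left child.
      At K: go right to B.
        At B: go left to C.
          C is a leaf — visit C.
        At B: no right child.
        Visit B.
      Visit K.
    Visit E.
  At M: go right to S.
    S is a leaf — visit S.
  Visit M.
At D: go right to L.
  L is a leaf — visit L.
Visit D.
Full post-order sequence: F, W, C, B, K, E, S, M, L, D.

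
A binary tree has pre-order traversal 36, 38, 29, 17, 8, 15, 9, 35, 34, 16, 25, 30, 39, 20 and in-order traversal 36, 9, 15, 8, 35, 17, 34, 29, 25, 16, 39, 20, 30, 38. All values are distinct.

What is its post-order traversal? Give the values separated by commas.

The first element of pre-order is the root; it splits in-order into left and right subtrees.
Root 36: left subtree has 0 nodes { }, right has 13 {9, 15, 8, 35, 17, 34, 29, 25, 16, 39, 20, 30, 38}.
  Root 38: left subtree has 12 nodes {9, 15, 8, 35, 17, 34, 29, 25, 16, 39, 20, 30}, right has 0 { }.
    Root 29: left subtree has 6 nodes {9, 15, 8, 35, 17, 34}, right has 5 {25, 16, 39, 20, 30}.
      Root 17: left subtree has 4 nodes {9, 15, 8, 35}, right has 1 {34}.
        Root 8: left subtree has 2 nodes {9, 15}, right has 1 {35}.
          Root 15: left subtree has 1 node {9}, right has 0 { }.
      Root 16: left subtree has 1 node {25}, right has 3 {39, 20, 30}.
        Root 30: left subtree has 2 nodes {39, 20}, right has 0 { }.
          Root 39: left subtree has 0 nodes { }, right has 1 {20}.

9, 15, 35, 8, 34, 17, 25, 20, 39, 30, 16, 29, 38, 36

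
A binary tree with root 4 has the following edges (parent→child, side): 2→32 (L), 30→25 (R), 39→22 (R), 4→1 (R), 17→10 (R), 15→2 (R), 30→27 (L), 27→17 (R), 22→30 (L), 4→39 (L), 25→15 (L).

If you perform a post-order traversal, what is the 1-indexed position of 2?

5

Post-order visits the left subtree, then the right subtree, then the node.
At 4: go left to 39.
  At 39: no left child.
  At 39: go right to 22.
    At 22: go left to 30.
      At 30: go left to 27.
        At 27: no left child.
        At 27: go right to 17.
          At 17: no left child.
          At 17: go right to 10.
            10 is a leaf — visit 10.
          Visit 17.
        Visit 27.
      At 30: go right to 25.
        At 25: go left to 15.
          At 15: no left child.
          At 15: go right to 2.
            At 2: go left to 32.
              32 is a leaf — visit 32.
            At 2: no right child.
            Visit 2.
          Visit 15.
        At 25: no right child.
        Visit 25.
      Visit 30.
    At 22: no right child.
    Visit 22.
  Visit 39.
At 4: go right to 1.
  1 is a leaf — visit 1.
Visit 4.
Full post-order sequence: 10, 17, 27, 32, 2, 15, 25, 30, 22, 39, 1, 4.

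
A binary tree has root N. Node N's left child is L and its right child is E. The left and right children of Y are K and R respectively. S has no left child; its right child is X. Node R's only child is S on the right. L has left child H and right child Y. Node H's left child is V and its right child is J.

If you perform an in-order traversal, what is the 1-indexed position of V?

In-order visits the left subtree, then the node, then the right subtree.
At N: go left to L.
  At L: go left to H.
    At H: go left to V.
      V is a leaf — visit V.
    Visit H.
    At H: go right to J.
      J is a leaf — visit J.
  Visit L.
  At L: go right to Y.
    At Y: go left to K.
      K is a leaf — visit K.
    Visit Y.
    At Y: go right to R.
      At R: no left child.
      Visit R.
      At R: go right to S.
        At S: no left child.
        Visit S.
        At S: go right to X.
          X is a leaf — visit X.
Visit N.
At N: go right to E.
  E is a leaf — visit E.
Full in-order sequence: V, H, J, L, K, Y, R, S, X, N, E.

1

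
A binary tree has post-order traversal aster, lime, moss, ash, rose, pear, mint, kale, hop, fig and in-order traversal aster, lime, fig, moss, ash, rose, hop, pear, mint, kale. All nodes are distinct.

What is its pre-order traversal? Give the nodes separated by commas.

The last element of post-order is the root; it splits in-order into left and right subtrees.
Root fig: left subtree has 2 nodes {aster, lime}, right has 7 {moss, ash, rose, hop, pear, mint, kale}.
  Root lime: left subtree has 1 node {aster}, right has 0 { }.
  Root hop: left subtree has 3 nodes {moss, ash, rose}, right has 3 {pear, mint, kale}.
    Root rose: left subtree has 2 nodes {moss, ash}, right has 0 { }.
      Root ash: left subtree has 1 node {moss}, right has 0 { }.
    Root kale: left subtree has 2 nodes {pear, mint}, right has 0 { }.
      Root mint: left subtree has 1 node {pear}, right has 0 { }.

fig, lime, aster, hop, rose, ash, moss, kale, mint, pear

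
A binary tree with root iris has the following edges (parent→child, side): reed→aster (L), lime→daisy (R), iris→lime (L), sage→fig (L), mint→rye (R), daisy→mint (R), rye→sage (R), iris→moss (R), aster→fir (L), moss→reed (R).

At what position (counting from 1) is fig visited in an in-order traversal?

5

In-order visits the left subtree, then the node, then the right subtree.
At iris: go left to lime.
  At lime: no left child.
  Visit lime.
  At lime: go right to daisy.
    At daisy: no left child.
    Visit daisy.
    At daisy: go right to mint.
      At mint: no left child.
      Visit mint.
      At mint: go right to rye.
        At rye: no left child.
        Visit rye.
        At rye: go right to sage.
          At sage: go left to fig.
            fig is a leaf — visit fig.
          Visit sage.
          At sage: no right child.
Visit iris.
At iris: go right to moss.
  At moss: no left child.
  Visit moss.
  At moss: go right to reed.
    At reed: go left to aster.
      At aster: go left to fir.
        fir is a leaf — visit fir.
      Visit aster.
      At aster: no right child.
    Visit reed.
    At reed: no right child.
Full in-order sequence: lime, daisy, mint, rye, fig, sage, iris, moss, fir, aster, reed.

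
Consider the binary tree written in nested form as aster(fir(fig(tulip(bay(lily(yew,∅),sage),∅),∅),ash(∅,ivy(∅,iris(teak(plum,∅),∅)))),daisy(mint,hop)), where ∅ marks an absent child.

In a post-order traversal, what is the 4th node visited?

Post-order visits the left subtree, then the right subtree, then the node.
At aster: go left to fir.
  At fir: go left to fig.
    At fig: go left to tulip.
      At tulip: go left to bay.
        At bay: go left to lily.
          At lily: go left to yew.
            yew is a leaf — visit yew.
          At lily: no right child.
          Visit lily.
        At bay: go right to sage.
          sage is a leaf — visit sage.
        Visit bay.
      At tulip: no right child.
      Visit tulip.
    At fig: no right child.
    Visit fig.
  At fir: go right to ash.
    At ash: no left child.
    At ash: go right to ivy.
      At ivy: no left child.
      At ivy: go right to iris.
        At iris: go left to teak.
          At teak: go left to plum.
            plum is a leaf — visit plum.
          At teak: no right child.
          Visit teak.
        At iris: no right child.
        Visit iris.
      Visit ivy.
    Visit ash.
  Visit fir.
At aster: go right to daisy.
  At daisy: go left to mint.
    mint is a leaf — visit mint.
  At daisy: go right to hop.
    hop is a leaf — visit hop.
  Visit daisy.
Visit aster.
Full post-order sequence: yew, lily, sage, bay, tulip, fig, plum, teak, iris, ivy, ash, fir, mint, hop, daisy, aster.

bay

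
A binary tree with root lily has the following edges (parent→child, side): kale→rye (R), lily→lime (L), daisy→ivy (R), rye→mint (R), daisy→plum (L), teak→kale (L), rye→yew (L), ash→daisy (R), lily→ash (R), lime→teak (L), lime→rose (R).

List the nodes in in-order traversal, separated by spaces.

In-order visits the left subtree, then the node, then the right subtree.
At lily: go left to lime.
  At lime: go left to teak.
    At teak: go left to kale.
      At kale: no left child.
      Visit kale.
      At kale: go right to rye.
        At rye: go left to yew.
          yew is a leaf — visit yew.
        Visit rye.
        At rye: go right to mint.
          mint is a leaf — visit mint.
    Visit teak.
    At teak: no right child.
  Visit lime.
  At lime: go right to rose.
    rose is a leaf — visit rose.
Visit lily.
At lily: go right to ash.
  At ash: no left child.
  Visit ash.
  At ash: go right to daisy.
    At daisy: go left to plum.
      plum is a leaf — visit plum.
    Visit daisy.
    At daisy: go right to ivy.
      ivy is a leaf — visit ivy.

kale yew rye mint teak lime rose lily ash plum daisy ivy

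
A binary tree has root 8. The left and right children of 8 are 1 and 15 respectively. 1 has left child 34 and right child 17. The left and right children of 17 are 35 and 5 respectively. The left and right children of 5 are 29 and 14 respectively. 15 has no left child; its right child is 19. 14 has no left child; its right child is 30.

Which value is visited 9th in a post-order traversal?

Post-order visits the left subtree, then the right subtree, then the node.
At 8: go left to 1.
  At 1: go left to 34.
    34 is a leaf — visit 34.
  At 1: go right to 17.
    At 17: go left to 35.
      35 is a leaf — visit 35.
    At 17: go right to 5.
      At 5: go left to 29.
        29 is a leaf — visit 29.
      At 5: go right to 14.
        At 14: no left child.
        At 14: go right to 30.
          30 is a leaf — visit 30.
        Visit 14.
      Visit 5.
    Visit 17.
  Visit 1.
At 8: go right to 15.
  At 15: no left child.
  At 15: go right to 19.
    19 is a leaf — visit 19.
  Visit 15.
Visit 8.
Full post-order sequence: 34, 35, 29, 30, 14, 5, 17, 1, 19, 15, 8.

19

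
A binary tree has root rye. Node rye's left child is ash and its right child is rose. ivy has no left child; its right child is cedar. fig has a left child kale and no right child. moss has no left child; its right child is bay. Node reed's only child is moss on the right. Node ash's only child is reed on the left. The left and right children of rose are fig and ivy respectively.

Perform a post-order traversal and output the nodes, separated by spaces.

bay moss reed ash kale fig cedar ivy rose rye

Post-order visits the left subtree, then the right subtree, then the node.
At rye: go left to ash.
  At ash: go left to reed.
    At reed: no left child.
    At reed: go right to moss.
      At moss: no left child.
      At moss: go right to bay.
        bay is a leaf — visit bay.
      Visit moss.
    Visit reed.
  At ash: no right child.
  Visit ash.
At rye: go right to rose.
  At rose: go left to fig.
    At fig: go left to kale.
      kale is a leaf — visit kale.
    At fig: no right child.
    Visit fig.
  At rose: go right to ivy.
    At ivy: no left child.
    At ivy: go right to cedar.
      cedar is a leaf — visit cedar.
    Visit ivy.
  Visit rose.
Visit rye.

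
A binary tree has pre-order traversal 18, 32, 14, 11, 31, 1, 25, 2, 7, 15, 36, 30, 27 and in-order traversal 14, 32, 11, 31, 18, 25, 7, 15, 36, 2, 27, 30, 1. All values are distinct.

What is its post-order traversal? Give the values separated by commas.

The first element of pre-order is the root; it splits in-order into left and right subtrees.
Root 18: left subtree has 4 nodes {14, 32, 11, 31}, right has 8 {25, 7, 15, 36, 2, 27, 30, 1}.
  Root 32: left subtree has 1 node {14}, right has 2 {11, 31}.
    Root 11: left subtree has 0 nodes { }, right has 1 {31}.
  Root 1: left subtree has 7 nodes {25, 7, 15, 36, 2, 27, 30}, right has 0 { }.
    Root 25: left subtree has 0 nodes { }, right has 6 {7, 15, 36, 2, 27, 30}.
      Root 2: left subtree has 3 nodes {7, 15, 36}, right has 2 {27, 30}.
        Root 7: left subtree has 0 nodes { }, right has 2 {15, 36}.
          Root 15: left subtree has 0 nodes { }, right has 1 {36}.
        Root 30: left subtree has 1 node {27}, right has 0 { }.

14, 31, 11, 32, 36, 15, 7, 27, 30, 2, 25, 1, 18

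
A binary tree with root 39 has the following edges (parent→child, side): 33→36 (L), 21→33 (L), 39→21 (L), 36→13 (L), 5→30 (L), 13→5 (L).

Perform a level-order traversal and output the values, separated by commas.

39, 21, 33, 36, 13, 5, 30

Level-order visits nodes level by level from the root, left to right within each level.
Level 0: 39
Level 1: 21
Level 2: 33
Level 3: 36
Level 4: 13
Level 5: 5
Level 6: 30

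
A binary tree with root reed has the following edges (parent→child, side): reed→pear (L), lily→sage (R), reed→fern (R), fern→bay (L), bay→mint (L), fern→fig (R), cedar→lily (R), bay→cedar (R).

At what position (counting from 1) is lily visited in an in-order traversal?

In-order visits the left subtree, then the node, then the right subtree.
At reed: go left to pear.
  pear is a leaf — visit pear.
Visit reed.
At reed: go right to fern.
  At fern: go left to bay.
    At bay: go left to mint.
      mint is a leaf — visit mint.
    Visit bay.
    At bay: go right to cedar.
      At cedar: no left child.
      Visit cedar.
      At cedar: go right to lily.
        At lily: no left child.
        Visit lily.
        At lily: go right to sage.
          sage is a leaf — visit sage.
  Visit fern.
  At fern: go right to fig.
    fig is a leaf — visit fig.
Full in-order sequence: pear, reed, mint, bay, cedar, lily, sage, fern, fig.

6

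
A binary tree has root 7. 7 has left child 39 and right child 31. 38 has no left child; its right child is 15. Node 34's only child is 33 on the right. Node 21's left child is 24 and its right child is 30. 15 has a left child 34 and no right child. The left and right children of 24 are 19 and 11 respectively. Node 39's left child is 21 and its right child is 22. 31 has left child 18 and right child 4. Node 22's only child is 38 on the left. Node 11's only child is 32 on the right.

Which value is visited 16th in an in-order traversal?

In-order visits the left subtree, then the node, then the right subtree.
At 7: go left to 39.
  At 39: go left to 21.
    At 21: go left to 24.
      At 24: go left to 19.
        19 is a leaf — visit 19.
      Visit 24.
      At 24: go right to 11.
        At 11: no left child.
        Visit 11.
        At 11: go right to 32.
          32 is a leaf — visit 32.
    Visit 21.
    At 21: go right to 30.
      30 is a leaf — visit 30.
  Visit 39.
  At 39: go right to 22.
    At 22: go left to 38.
      At 38: no left child.
      Visit 38.
      At 38: go right to 15.
        At 15: go left to 34.
          At 34: no left child.
          Visit 34.
          At 34: go right to 33.
            33 is a leaf — visit 33.
        Visit 15.
        At 15: no right child.
    Visit 22.
    At 22: no right child.
Visit 7.
At 7: go right to 31.
  At 31: go left to 18.
    18 is a leaf — visit 18.
  Visit 31.
  At 31: go right to 4.
    4 is a leaf — visit 4.
Full in-order sequence: 19, 24, 11, 32, 21, 30, 39, 38, 34, 33, 15, 22, 7, 18, 31, 4.

4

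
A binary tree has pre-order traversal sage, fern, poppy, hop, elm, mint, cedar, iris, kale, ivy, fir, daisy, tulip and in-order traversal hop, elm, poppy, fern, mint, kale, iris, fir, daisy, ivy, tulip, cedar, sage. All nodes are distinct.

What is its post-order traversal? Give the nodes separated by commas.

The first element of pre-order is the root; it splits in-order into left and right subtrees.
Root sage: left subtree has 12 nodes {hop, elm, poppy, fern, mint, kale, iris, fir, daisy, ivy, tulip, cedar}, right has 0 { }.
  Root fern: left subtree has 3 nodes {hop, elm, poppy}, right has 8 {mint, kale, iris, fir, daisy, ivy, tulip, cedar}.
    Root poppy: left subtree has 2 nodes {hop, elm}, right has 0 { }.
      Root hop: left subtree has 0 nodes { }, right has 1 {elm}.
    Root mint: left subtree has 0 nodes { }, right has 7 {kale, iris, fir, daisy, ivy, tulip, cedar}.
      Root cedar: left subtree has 6 nodes {kale, iris, fir, daisy, ivy, tulip}, right has 0 { }.
        Root iris: left subtree has 1 node {kale}, right has 4 {fir, daisy, ivy, tulip}.
          Root ivy: left subtree has 2 nodes {fir, daisy}, right has 1 {tulip}.
            Root fir: left subtree has 0 nodes { }, right has 1 {daisy}.

elm, hop, poppy, kale, daisy, fir, tulip, ivy, iris, cedar, mint, fern, sage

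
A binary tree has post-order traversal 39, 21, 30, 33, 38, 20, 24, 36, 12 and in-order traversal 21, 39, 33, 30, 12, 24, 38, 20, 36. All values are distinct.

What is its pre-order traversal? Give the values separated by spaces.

The last element of post-order is the root; it splits in-order into left and right subtrees.
Root 12: left subtree has 4 nodes {21, 39, 33, 30}, right has 4 {24, 38, 20, 36}.
  Root 33: left subtree has 2 nodes {21, 39}, right has 1 {30}.
    Root 21: left subtree has 0 nodes { }, right has 1 {39}.
  Root 36: left subtree has 3 nodes {24, 38, 20}, right has 0 { }.
    Root 24: left subtree has 0 nodes { }, right has 2 {38, 20}.
      Root 20: left subtree has 1 node {38}, right has 0 { }.

12 33 21 39 30 36 24 20 38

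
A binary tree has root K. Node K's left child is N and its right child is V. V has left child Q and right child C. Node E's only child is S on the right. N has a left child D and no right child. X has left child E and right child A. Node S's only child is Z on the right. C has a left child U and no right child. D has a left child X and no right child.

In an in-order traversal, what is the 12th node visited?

C

In-order visits the left subtree, then the node, then the right subtree.
At K: go left to N.
  At N: go left to D.
    At D: go left to X.
      At X: go left to E.
        At E: no left child.
        Visit E.
        At E: go right to S.
          At S: no left child.
          Visit S.
          At S: go right to Z.
            Z is a leaf — visit Z.
      Visit X.
      At X: go right to A.
        A is a leaf — visit A.
    Visit D.
    At D: no right child.
  Visit N.
  At N: no right child.
Visit K.
At K: go right to V.
  At V: go left to Q.
    Q is a leaf — visit Q.
  Visit V.
  At V: go right to C.
    At C: go left to U.
      U is a leaf — visit U.
    Visit C.
    At C: no right child.
Full in-order sequence: E, S, Z, X, A, D, N, K, Q, V, U, C.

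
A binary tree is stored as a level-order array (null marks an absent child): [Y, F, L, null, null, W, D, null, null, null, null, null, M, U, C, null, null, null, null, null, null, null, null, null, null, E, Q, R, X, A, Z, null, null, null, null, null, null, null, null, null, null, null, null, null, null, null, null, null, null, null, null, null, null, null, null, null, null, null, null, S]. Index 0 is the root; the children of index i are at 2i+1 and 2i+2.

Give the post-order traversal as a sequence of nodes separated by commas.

F, E, Q, M, W, R, X, U, S, A, Z, C, D, L, Y

Post-order visits the left subtree, then the right subtree, then the node.
At Y: go left to F.
  F is a leaf — visit F.
At Y: go right to L.
  At L: go left to W.
    At W: no left child.
    At W: go right to M.
      At M: go left to E.
        E is a leaf — visit E.
      At M: go right to Q.
        Q is a leaf — visit Q.
      Visit M.
    Visit W.
  At L: go right to D.
    At D: go left to U.
      At U: go left to R.
        R is a leaf — visit R.
      At U: go right to X.
        X is a leaf — visit X.
      Visit U.
    At D: go right to C.
      At C: go left to A.
        At A: go left to S.
          S is a leaf — visit S.
        At A: no right child.
        Visit A.
      At C: go right to Z.
        Z is a leaf — visit Z.
      Visit C.
    Visit D.
  Visit L.
Visit Y.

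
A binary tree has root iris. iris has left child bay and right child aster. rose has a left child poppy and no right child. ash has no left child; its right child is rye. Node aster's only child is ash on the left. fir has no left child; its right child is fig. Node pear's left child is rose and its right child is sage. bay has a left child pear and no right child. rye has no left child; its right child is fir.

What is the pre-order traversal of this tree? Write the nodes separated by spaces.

Pre-order visits the node, then its left subtree, then its right subtree.
Visit iris.
At iris: go left to bay.
  Visit bay.
  At bay: go left to pear.
    Visit pear.
    At pear: go left to rose.
      Visit rose.
      At rose: go left to poppy.
        poppy is a leaf — visit poppy.
      At rose: no right child.
    At pear: go right to sage.
      sage is a leaf — visit sage.
  At bay: no right child.
At iris: go right to aster.
  Visit aster.
  At aster: go left to ash.
    Visit ash.
    At ash: no left child.
    At ash: go right to rye.
      Visit rye.
      At rye: no left child.
      At rye: go right to fir.
        Visit fir.
        At fir: no left child.
        At fir: go right to fig.
          fig is a leaf — visit fig.
  At aster: no right child.

iris bay pear rose poppy sage aster ash rye fir fig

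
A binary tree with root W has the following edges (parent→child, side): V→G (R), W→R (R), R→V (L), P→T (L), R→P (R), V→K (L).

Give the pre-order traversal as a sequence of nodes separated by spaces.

W R V K G P T

Pre-order visits the node, then its left subtree, then its right subtree.
Visit W.
At W: no left child.
At W: go right to R.
  Visit R.
  At R: go left to V.
    Visit V.
    At V: go left to K.
      K is a leaf — visit K.
    At V: go right to G.
      G is a leaf — visit G.
  At R: go right to P.
    Visit P.
    At P: go left to T.
      T is a leaf — visit T.
    At P: no right child.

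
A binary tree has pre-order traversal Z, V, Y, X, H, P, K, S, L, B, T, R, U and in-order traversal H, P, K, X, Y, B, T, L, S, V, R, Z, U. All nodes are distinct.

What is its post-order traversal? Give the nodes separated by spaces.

K P H X T B L S Y R V U Z

The first element of pre-order is the root; it splits in-order into left and right subtrees.
Root Z: left subtree has 11 nodes {H, P, K, X, Y, B, T, L, S, V, R}, right has 1 {U}.
  Root V: left subtree has 9 nodes {H, P, K, X, Y, B, T, L, S}, right has 1 {R}.
    Root Y: left subtree has 4 nodes {H, P, K, X}, right has 4 {B, T, L, S}.
      Root X: left subtree has 3 nodes {H, P, K}, right has 0 { }.
        Root H: left subtree has 0 nodes { }, right has 2 {P, K}.
          Root P: left subtree has 0 nodes { }, right has 1 {K}.
      Root S: left subtree has 3 nodes {B, T, L}, right has 0 { }.
        Root L: left subtree has 2 nodes {B, T}, right has 0 { }.
          Root B: left subtree has 0 nodes { }, right has 1 {T}.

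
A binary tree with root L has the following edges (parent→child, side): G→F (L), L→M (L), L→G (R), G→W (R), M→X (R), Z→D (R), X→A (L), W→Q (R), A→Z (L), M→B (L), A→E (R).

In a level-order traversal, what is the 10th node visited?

Level-order visits nodes level by level from the root, left to right within each level.
Level 0: L
Level 1: M, G
Level 2: B, X, F, W
Level 3: A, Q
Level 4: Z, E
Level 5: D
Full level-order sequence: L, M, G, B, X, F, W, A, Q, Z, E, D.

Z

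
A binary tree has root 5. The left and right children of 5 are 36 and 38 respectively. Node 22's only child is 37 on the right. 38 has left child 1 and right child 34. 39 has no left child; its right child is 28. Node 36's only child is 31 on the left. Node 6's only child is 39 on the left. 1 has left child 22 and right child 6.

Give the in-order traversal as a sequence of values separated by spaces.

In-order visits the left subtree, then the node, then the right subtree.
At 5: go left to 36.
  At 36: go left to 31.
    31 is a leaf — visit 31.
  Visit 36.
  At 36: no right child.
Visit 5.
At 5: go right to 38.
  At 38: go left to 1.
    At 1: go left to 22.
      At 22: no left child.
      Visit 22.
      At 22: go right to 37.
        37 is a leaf — visit 37.
    Visit 1.
    At 1: go right to 6.
      At 6: go left to 39.
        At 39: no left child.
        Visit 39.
        At 39: go right to 28.
          28 is a leaf — visit 28.
      Visit 6.
      At 6: no right child.
  Visit 38.
  At 38: go right to 34.
    34 is a leaf — visit 34.

31 36 5 22 37 1 39 28 6 38 34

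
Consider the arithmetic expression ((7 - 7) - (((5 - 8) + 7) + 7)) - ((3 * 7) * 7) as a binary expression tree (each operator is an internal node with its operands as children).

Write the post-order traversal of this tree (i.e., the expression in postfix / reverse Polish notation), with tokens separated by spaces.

Post-order on an expression tree gives postfix notation: for each operator, emit left operand, right operand, then the operator.

7 7 - 5 8 - 7 + 7 + - 3 7 * 7 * -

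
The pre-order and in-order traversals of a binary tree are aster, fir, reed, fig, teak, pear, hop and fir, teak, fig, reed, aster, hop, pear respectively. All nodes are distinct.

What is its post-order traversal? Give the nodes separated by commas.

teak, fig, reed, fir, hop, pear, aster

The first element of pre-order is the root; it splits in-order into left and right subtrees.
Root aster: left subtree has 4 nodes {fir, teak, fig, reed}, right has 2 {hop, pear}.
  Root fir: left subtree has 0 nodes { }, right has 3 {teak, fig, reed}.
    Root reed: left subtree has 2 nodes {teak, fig}, right has 0 { }.
      Root fig: left subtree has 1 node {teak}, right has 0 { }.
  Root pear: left subtree has 1 node {hop}, right has 0 { }.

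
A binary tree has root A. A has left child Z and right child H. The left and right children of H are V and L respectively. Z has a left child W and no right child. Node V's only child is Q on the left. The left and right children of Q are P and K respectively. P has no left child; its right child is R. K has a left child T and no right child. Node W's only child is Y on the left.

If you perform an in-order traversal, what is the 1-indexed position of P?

In-order visits the left subtree, then the node, then the right subtree.
At A: go left to Z.
  At Z: go left to W.
    At W: go left to Y.
      Y is a leaf — visit Y.
    Visit W.
    At W: no right child.
  Visit Z.
  At Z: no right child.
Visit A.
At A: go right to H.
  At H: go left to V.
    At V: go left to Q.
      At Q: go left to P.
        At P: no left child.
        Visit P.
        At P: go right to R.
          R is a leaf — visit R.
      Visit Q.
      At Q: go right to K.
        At K: go left to T.
          T is a leaf — visit T.
        Visit K.
        At K: no right child.
    Visit V.
    At V: no right child.
  Visit H.
  At H: go right to L.
    L is a leaf — visit L.
Full in-order sequence: Y, W, Z, A, P, R, Q, T, K, V, H, L.

5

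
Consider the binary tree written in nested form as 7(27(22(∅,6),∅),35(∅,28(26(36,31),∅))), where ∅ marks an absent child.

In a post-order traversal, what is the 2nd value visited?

22

Post-order visits the left subtree, then the right subtree, then the node.
At 7: go left to 27.
  At 27: go left to 22.
    At 22: no left child.
    At 22: go right to 6.
      6 is a leaf — visit 6.
    Visit 22.
  At 27: no right child.
  Visit 27.
At 7: go right to 35.
  At 35: no left child.
  At 35: go right to 28.
    At 28: go left to 26.
      At 26: go left to 36.
        36 is a leaf — visit 36.
      At 26: go right to 31.
        31 is a leaf — visit 31.
      Visit 26.
    At 28: no right child.
    Visit 28.
  Visit 35.
Visit 7.
Full post-order sequence: 6, 22, 27, 36, 31, 26, 28, 35, 7.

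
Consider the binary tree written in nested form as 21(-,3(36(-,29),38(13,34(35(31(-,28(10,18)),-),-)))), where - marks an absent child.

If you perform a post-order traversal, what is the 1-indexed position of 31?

7

Post-order visits the left subtree, then the right subtree, then the node.
At 21: no left child.
At 21: go right to 3.
  At 3: go left to 36.
    At 36: no left child.
    At 36: go right to 29.
      29 is a leaf — visit 29.
    Visit 36.
  At 3: go right to 38.
    At 38: go left to 13.
      13 is a leaf — visit 13.
    At 38: go right to 34.
      At 34: go left to 35.
        At 35: go left to 31.
          At 31: no left child.
          At 31: go right to 28.
            At 28: go left to 10.
              10 is a leaf — visit 10.
            At 28: go right to 18.
              18 is a leaf — visit 18.
            Visit 28.
          Visit 31.
        At 35: no right child.
        Visit 35.
      At 34: no right child.
      Visit 34.
    Visit 38.
  Visit 3.
Visit 21.
Full post-order sequence: 29, 36, 13, 10, 18, 28, 31, 35, 34, 38, 3, 21.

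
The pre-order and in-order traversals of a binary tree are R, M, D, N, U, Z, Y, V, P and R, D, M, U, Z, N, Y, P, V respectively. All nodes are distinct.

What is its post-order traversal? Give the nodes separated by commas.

D, Z, U, P, V, Y, N, M, R

The first element of pre-order is the root; it splits in-order into left and right subtrees.
Root R: left subtree has 0 nodes { }, right has 8 {D, M, U, Z, N, Y, P, V}.
  Root M: left subtree has 1 node {D}, right has 6 {U, Z, N, Y, P, V}.
    Root N: left subtree has 2 nodes {U, Z}, right has 3 {Y, P, V}.
      Root U: left subtree has 0 nodes { }, right has 1 {Z}.
      Root Y: left subtree has 0 nodes { }, right has 2 {P, V}.
        Root V: left subtree has 1 node {P}, right has 0 { }.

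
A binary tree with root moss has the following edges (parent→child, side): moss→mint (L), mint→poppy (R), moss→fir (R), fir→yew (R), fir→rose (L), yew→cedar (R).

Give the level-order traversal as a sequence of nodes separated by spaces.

moss mint fir poppy rose yew cedar

Level-order visits nodes level by level from the root, left to right within each level.
Level 0: moss
Level 1: mint, fir
Level 2: poppy, rose, yew
Level 3: cedar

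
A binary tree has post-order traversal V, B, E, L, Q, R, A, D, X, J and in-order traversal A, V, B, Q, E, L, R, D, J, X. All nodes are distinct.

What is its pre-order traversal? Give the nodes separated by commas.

The last element of post-order is the root; it splits in-order into left and right subtrees.
Root J: left subtree has 8 nodes {A, V, B, Q, E, L, R, D}, right has 1 {X}.
  Root D: left subtree has 7 nodes {A, V, B, Q, E, L, R}, right has 0 { }.
    Root A: left subtree has 0 nodes { }, right has 6 {V, B, Q, E, L, R}.
      Root R: left subtree has 5 nodes {V, B, Q, E, L}, right has 0 { }.
        Root Q: left subtree has 2 nodes {V, B}, right has 2 {E, L}.
          Root B: left subtree has 1 node {V}, right has 0 { }.
          Root L: left subtree has 1 node {E}, right has 0 { }.

J, D, A, R, Q, B, V, L, E, X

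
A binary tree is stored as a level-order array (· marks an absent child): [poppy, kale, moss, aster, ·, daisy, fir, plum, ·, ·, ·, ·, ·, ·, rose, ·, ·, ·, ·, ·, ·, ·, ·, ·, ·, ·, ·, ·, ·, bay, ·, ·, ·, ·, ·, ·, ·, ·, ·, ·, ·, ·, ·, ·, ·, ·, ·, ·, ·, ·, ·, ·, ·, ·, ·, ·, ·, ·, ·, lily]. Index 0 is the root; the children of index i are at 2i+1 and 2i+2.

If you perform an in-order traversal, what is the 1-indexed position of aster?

In-order visits the left subtree, then the node, then the right subtree.
At poppy: go left to kale.
  At kale: go left to aster.
    At aster: go left to plum.
      plum is a leaf — visit plum.
    Visit aster.
    At aster: no right child.
  Visit kale.
  At kale: no right child.
Visit poppy.
At poppy: go right to moss.
  At moss: go left to daisy.
    daisy is a leaf — visit daisy.
  Visit moss.
  At moss: go right to fir.
    At fir: no left child.
    Visit fir.
    At fir: go right to rose.
      At rose: go left to bay.
        At bay: go left to lily.
          lily is a leaf — visit lily.
        Visit bay.
        At bay: no right child.
      Visit rose.
      At rose: no right child.
Full in-order sequence: plum, aster, kale, poppy, daisy, moss, fir, lily, bay, rose.

2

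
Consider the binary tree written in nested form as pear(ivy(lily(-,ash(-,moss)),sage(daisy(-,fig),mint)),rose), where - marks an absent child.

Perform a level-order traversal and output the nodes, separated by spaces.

pear ivy rose lily sage ash daisy mint moss fig

Level-order visits nodes level by level from the root, left to right within each level.
Level 0: pear
Level 1: ivy, rose
Level 2: lily, sage
Level 3: ash, daisy, mint
Level 4: moss, fig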